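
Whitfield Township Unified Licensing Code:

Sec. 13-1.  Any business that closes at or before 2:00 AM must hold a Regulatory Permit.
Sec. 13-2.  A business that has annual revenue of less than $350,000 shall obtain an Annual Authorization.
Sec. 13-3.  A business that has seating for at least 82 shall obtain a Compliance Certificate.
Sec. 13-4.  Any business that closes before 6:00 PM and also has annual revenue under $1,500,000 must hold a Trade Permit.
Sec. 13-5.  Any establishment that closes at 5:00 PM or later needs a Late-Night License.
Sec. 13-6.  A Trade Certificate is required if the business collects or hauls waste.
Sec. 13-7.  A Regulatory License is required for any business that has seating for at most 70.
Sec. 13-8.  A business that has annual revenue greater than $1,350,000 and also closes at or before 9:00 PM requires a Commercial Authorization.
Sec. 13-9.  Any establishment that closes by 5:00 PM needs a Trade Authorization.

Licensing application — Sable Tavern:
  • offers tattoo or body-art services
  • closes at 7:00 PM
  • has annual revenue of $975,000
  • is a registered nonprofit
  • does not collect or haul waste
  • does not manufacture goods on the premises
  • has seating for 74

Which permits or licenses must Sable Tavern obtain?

Late-Night License, Regulatory Permit

Sec. 13-1. closes 7:00 PM, at/before 2:00 AM → Regulatory Permit required.
Sec. 13-2. revenue $975,000 ≥ $350,000 → Annual Authorization not required.
Sec. 13-3. seating 74 < 82 → Compliance Certificate not required.
Sec. 13-4. closes 7:00 PM, after 6:00 PM; revenue $975,000 < $1,500,000 → Trade Permit not required.
Sec. 13-5. closes 7:00 PM, after 5:00 PM → Late-Night License required.
Sec. 13-6. does not collect or haul waste → Trade Certificate not required.
Sec. 13-7. seating 74 > 70 → Regulatory License not required.
Sec. 13-8. revenue $975,000 ≤ $1,350,000; closes 7:00 PM, at/before 9:00 PM → Commercial Authorization not required.
Sec. 13-9. closes 7:00 PM, after 5:00 PM → Trade Authorization not required.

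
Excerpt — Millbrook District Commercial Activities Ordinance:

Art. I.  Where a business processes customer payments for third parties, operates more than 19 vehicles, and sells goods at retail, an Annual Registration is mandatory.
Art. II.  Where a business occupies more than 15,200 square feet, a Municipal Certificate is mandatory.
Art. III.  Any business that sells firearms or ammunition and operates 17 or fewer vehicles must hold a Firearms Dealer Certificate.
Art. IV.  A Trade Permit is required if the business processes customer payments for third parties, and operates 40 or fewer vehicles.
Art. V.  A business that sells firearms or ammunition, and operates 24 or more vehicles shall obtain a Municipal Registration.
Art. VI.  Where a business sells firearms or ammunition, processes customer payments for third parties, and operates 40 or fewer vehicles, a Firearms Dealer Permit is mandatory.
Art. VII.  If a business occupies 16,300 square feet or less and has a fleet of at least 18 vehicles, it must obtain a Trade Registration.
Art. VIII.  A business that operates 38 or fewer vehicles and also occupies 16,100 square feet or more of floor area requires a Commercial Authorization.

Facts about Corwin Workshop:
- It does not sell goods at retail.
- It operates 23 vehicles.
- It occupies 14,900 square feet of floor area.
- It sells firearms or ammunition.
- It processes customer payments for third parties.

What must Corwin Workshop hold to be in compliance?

Art. I. processes customer payments for third parties; vehicles 23 > 19; does not sell goods at retail → Annual Registration not required.
Art. II. floor area 14,900 square feet ≤ 15,200 square feet → Municipal Certificate not required.
Art. III. sells firearms or ammunition; vehicles 23 > 17 → Firearms Dealer Certificate not required.
Art. IV. processes customer payments for third parties; vehicles 23 ≤ 40 → Trade Permit required.
Art. V. sells firearms or ammunition; vehicles 23 < 24 → Municipal Registration not required.
Art. VI. sells firearms or ammunition; processes customer payments for third parties; vehicles 23 ≤ 40 → Firearms Dealer Permit required.
Art. VII. floor area 14,900 square feet ≤ 16,300 square feet; vehicles 23 ≥ 18 → Trade Registration required.
Art. VIII. vehicles 23 ≤ 38; floor area 14,900 square feet < 16,100 square feet → Commercial Authorization not required.

Firearms Dealer Permit, Trade Permit, Trade Registration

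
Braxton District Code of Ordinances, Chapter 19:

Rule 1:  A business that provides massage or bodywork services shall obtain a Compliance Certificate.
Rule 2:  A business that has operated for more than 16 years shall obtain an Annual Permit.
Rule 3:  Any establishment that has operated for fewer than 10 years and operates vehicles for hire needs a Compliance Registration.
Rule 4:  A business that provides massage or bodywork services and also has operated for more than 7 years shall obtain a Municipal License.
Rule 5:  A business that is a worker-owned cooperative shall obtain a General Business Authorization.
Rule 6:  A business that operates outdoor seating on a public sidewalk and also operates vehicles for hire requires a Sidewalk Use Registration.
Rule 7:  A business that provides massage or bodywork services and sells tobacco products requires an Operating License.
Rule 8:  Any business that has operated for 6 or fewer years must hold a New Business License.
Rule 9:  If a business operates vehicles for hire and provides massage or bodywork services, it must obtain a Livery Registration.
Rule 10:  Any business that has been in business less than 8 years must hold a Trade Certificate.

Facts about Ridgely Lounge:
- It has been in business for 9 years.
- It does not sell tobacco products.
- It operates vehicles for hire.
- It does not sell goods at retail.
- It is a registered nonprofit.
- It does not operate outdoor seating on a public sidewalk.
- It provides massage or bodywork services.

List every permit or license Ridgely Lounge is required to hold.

Rule 1: provides massage or bodywork services → Compliance Certificate required.
Rule 2: years in business 9 ≤ 16 → Annual Permit not required.
Rule 3: years in business 9 < 10; operates vehicles for hire → Compliance Registration required.
Rule 4: provides massage or bodywork services; years in business 9 > 7 → Municipal License required.
Rule 5: is a registered nonprofit (not: is a worker-owned cooperative) → General Business Authorization not required.
Rule 6: does not operate outdoor seating on a public sidewalk; operates vehicles for hire → Sidewalk Use Registration not required.
Rule 7: provides massage or bodywork services; does not sell tobacco products → Operating License not required.
Rule 8: years in business 9 > 6 → New Business License not required.
Rule 9: operates vehicles for hire; provides massage or bodywork services → Livery Registration required.
Rule 10: years in business 9 ≥ 8 → Trade Certificate not required.

Compliance Certificate, Compliance Registration, Livery Registration, Municipal License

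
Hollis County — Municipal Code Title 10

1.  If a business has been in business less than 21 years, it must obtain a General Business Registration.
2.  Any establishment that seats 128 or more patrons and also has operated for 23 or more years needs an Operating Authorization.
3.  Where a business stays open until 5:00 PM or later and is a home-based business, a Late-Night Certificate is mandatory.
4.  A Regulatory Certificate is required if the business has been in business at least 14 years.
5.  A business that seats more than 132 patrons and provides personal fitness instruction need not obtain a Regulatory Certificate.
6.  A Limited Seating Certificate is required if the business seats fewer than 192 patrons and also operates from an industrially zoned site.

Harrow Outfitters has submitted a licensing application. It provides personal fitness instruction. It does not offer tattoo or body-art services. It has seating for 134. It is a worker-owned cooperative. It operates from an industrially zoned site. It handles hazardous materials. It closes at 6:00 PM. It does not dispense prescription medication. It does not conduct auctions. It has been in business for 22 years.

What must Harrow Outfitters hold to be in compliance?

1. years in business 22 ≥ 21 → General Business Registration not required.
2. seating 134 ≥ 128; years in business 22 < 23 → Operating Authorization not required.
3. closes 6:00 PM, after 5:00 PM; operates from an industrially zoned site (not: is a home-based business) → Late-Night Certificate not required.
4. years in business 22 ≥ 14 → Regulatory Certificate required.
5. seating 134 > 132; provides personal fitness instruction → exempt from Regulatory Certificate.
6. seating 134 < 192; operates from an industrially zoned site → Limited Seating Certificate required.

Limited Seating Certificate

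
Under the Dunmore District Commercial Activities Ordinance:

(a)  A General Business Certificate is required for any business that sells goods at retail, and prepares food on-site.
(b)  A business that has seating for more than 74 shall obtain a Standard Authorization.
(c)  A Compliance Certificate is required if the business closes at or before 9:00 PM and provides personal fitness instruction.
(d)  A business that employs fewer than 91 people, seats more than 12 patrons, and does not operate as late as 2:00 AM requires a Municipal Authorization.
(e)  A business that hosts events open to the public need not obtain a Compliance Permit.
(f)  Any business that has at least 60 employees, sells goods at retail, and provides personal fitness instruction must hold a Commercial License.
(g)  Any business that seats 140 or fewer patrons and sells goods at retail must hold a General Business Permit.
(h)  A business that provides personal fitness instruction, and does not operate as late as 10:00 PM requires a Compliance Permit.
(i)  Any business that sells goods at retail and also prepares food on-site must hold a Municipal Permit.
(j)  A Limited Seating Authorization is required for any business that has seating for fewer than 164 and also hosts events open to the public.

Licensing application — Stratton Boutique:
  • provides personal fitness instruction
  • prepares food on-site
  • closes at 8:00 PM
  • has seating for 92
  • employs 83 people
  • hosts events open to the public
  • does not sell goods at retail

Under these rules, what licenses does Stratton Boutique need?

Compliance Certificate, Limited Seating Authorization, Municipal Authorization, Standard Authorization

(a) does not sell goods at retail; prepares food on-site → General Business Certificate not required.
(b) seating 92 > 74 → Standard Authorization required.
(c) closes 8:00 PM, at/before 9:00 PM; provides personal fitness instruction → Compliance Certificate required.
(d) employees 83 < 91; seating 92 > 12; closes 8:00 PM, at/before 2:00 AM → Municipal Authorization required.
(e) hosts events open to the public → exempt from Compliance Permit.
(f) employees 83 ≥ 60; does not sell goods at retail; provides personal fitness instruction → Commercial License not required.
(g) seating 92 ≤ 140; does not sell goods at retail → General Business Permit not required.
(h) provides personal fitness instruction; closes 8:00 PM, at/before 10:00 PM → Compliance Permit required.
(i) does not sell goods at retail; prepares food on-site → Municipal Permit not required.
(j) seating 92 < 164; hosts events open to the public → Limited Seating Authorization required.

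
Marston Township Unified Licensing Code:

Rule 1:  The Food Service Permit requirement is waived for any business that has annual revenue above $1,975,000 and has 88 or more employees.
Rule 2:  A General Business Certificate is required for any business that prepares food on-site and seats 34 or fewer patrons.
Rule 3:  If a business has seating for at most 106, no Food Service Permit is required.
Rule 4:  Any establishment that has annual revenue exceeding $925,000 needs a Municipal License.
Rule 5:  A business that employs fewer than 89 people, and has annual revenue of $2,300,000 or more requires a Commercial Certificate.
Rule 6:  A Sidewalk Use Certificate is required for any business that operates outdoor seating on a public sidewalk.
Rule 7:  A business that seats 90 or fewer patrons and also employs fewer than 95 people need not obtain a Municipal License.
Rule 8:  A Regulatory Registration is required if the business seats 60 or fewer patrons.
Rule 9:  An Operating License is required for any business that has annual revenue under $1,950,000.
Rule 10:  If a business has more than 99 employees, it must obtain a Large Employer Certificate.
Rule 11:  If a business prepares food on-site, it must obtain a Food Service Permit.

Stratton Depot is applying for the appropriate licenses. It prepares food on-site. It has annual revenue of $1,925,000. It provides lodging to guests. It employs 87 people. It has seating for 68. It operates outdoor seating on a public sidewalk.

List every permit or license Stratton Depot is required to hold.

Operating License, Sidewalk Use Certificate

Rule 1: revenue $1,925,000 ≤ $1,975,000; employees 87 < 88 → Food Service Permit exemption does not apply.
Rule 2: prepares food on-site; seating 68 > 34 → General Business Certificate not required.
Rule 3: seating 68 ≤ 106 → exempt from Food Service Permit.
Rule 4: revenue $1,925,000 > $925,000 → Municipal License required.
Rule 5: employees 87 < 89; revenue $1,925,000 < $2,300,000 → Commercial Certificate not required.
Rule 6: operates outdoor seating on a public sidewalk → Sidewalk Use Certificate required.
Rule 7: seating 68 ≤ 90; employees 87 < 95 → exempt from Municipal License.
Rule 8: seating 68 > 60 → Regulatory Registration not required.
Rule 9: revenue $1,925,000 < $1,950,000 → Operating License required.
Rule 10: employees 87 ≤ 99 → Large Employer Certificate not required.
Rule 11: prepares food on-site → Food Service Permit required.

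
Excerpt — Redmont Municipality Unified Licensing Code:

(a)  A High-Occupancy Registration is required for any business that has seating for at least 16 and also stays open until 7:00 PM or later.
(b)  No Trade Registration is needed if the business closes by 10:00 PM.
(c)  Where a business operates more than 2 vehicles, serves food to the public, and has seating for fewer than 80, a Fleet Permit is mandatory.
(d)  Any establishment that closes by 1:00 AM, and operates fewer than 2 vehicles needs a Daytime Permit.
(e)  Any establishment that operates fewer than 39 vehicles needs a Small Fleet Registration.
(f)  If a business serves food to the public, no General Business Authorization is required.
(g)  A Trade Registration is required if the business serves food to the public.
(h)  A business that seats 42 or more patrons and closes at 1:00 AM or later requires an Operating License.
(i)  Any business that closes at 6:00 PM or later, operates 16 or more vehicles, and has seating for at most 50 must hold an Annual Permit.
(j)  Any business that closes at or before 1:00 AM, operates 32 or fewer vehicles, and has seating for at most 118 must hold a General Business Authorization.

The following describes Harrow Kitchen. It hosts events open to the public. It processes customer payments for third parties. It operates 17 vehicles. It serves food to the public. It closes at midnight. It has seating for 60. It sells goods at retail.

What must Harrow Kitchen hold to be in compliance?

Fleet Permit, High-Occupancy Registration, Small Fleet Registration, Trade Registration

(a) seating 60 ≥ 16; closes midnight, after 7:00 PM → High-Occupancy Registration required.
(b) closes midnight, after 10:00 PM → Trade Registration exemption does not apply.
(c) vehicles 17 > 2; serves food to the public; seating 60 < 80 → Fleet Permit required.
(d) closes midnight, at/before 1:00 AM; vehicles 17 ≥ 2 → Daytime Permit not required.
(e) vehicles 17 < 39 → Small Fleet Registration required.
(f) serves food to the public → exempt from General Business Authorization.
(g) serves food to the public → Trade Registration required.
(h) seating 60 ≥ 42; closes midnight, at/before 1:00 AM → Operating License not required.
(i) closes midnight, after 6:00 PM; vehicles 17 ≥ 16; seating 60 > 50 → Annual Permit not required.
(j) closes midnight, at/before 1:00 AM; vehicles 17 ≤ 32; seating 60 ≤ 118 → General Business Authorization required.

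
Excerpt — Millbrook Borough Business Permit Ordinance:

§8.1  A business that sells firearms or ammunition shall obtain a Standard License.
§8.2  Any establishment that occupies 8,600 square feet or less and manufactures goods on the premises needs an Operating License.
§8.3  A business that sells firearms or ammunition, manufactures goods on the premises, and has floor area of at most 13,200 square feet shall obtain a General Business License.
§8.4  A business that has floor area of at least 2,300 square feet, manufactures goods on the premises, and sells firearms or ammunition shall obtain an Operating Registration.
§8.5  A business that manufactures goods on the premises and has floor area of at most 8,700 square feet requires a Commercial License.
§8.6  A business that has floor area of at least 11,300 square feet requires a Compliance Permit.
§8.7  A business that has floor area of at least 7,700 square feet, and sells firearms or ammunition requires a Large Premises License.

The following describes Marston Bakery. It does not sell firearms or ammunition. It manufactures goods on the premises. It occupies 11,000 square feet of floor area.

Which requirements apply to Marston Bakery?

§8.1 does not sell firearms or ammunition → Standard License not required.
§8.2 floor area 11,000 square feet > 8,600 square feet; manufactures goods on the premises → Operating License not required.
§8.3 does not sell firearms or ammunition; manufactures goods on the premises; floor area 11,000 square feet ≤ 13,200 square feet → General Business License not required.
§8.4 floor area 11,000 square feet ≥ 2,300 square feet; manufactures goods on the premises; does not sell firearms or ammunition → Operating Registration not required.
§8.5 manufactures goods on the premises; floor area 11,000 square feet > 8,700 square feet → Commercial License not required.
§8.6 floor area 11,000 square feet < 11,300 square feet → Compliance Permit not required.
§8.7 floor area 11,000 square feet ≥ 7,700 square feet; does not sell firearms or ammunition → Large Premises License not required.

None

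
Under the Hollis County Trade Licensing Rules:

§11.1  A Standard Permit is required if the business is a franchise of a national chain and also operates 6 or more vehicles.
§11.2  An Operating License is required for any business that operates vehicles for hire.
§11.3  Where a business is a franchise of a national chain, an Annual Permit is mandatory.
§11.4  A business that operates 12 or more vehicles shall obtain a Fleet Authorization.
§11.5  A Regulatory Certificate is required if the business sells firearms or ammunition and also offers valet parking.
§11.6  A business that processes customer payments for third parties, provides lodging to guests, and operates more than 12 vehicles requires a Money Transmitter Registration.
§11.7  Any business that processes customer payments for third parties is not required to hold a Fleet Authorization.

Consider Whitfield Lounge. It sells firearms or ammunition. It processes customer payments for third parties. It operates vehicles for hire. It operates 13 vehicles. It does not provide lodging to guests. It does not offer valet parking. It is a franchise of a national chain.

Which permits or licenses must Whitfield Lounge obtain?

§11.1 is a franchise of a national chain; vehicles 13 ≥ 6 → Standard Permit required.
§11.2 operates vehicles for hire → Operating License required.
§11.3 is a franchise of a national chain → Annual Permit required.
§11.4 vehicles 13 ≥ 12 → Fleet Authorization required.
§11.5 sells firearms or ammunition; does not offer valet parking → Regulatory Certificate not required.
§11.6 processes customer payments for third parties; does not provide lodging to guests; vehicles 13 > 12 → Money Transmitter Registration not required.
§11.7 processes customer payments for third parties → exempt from Fleet Authorization.

Annual Permit, Operating License, Standard Permit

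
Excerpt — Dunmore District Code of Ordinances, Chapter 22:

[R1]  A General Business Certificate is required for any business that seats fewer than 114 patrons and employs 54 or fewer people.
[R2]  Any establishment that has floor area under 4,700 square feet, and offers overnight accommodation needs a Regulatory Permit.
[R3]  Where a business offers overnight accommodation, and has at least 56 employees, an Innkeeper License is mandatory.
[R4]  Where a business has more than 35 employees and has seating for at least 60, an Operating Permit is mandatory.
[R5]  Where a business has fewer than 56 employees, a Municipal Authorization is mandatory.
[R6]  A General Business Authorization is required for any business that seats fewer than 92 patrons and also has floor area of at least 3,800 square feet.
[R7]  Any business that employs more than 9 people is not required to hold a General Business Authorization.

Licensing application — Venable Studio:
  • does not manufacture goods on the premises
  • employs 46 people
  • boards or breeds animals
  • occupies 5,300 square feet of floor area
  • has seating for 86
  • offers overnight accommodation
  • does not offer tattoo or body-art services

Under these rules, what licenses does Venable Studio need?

[R1] seating 86 < 114; employees 46 ≤ 54 → General Business Certificate required.
[R2] floor area 5,300 square feet ≥ 4,700 square feet; offers overnight accommodation → Regulatory Permit not required.
[R3] offers overnight accommodation; employees 46 < 56 → Innkeeper License not required.
[R4] employees 46 > 35; seating 86 ≥ 60 → Operating Permit required.
[R5] employees 46 < 56 → Municipal Authorization required.
[R6] seating 86 < 92; floor area 5,300 square feet ≥ 3,800 square feet → General Business Authorization required.
[R7] employees 46 > 9 → exempt from General Business Authorization.

General Business Certificate, Municipal Authorization, Operating Permit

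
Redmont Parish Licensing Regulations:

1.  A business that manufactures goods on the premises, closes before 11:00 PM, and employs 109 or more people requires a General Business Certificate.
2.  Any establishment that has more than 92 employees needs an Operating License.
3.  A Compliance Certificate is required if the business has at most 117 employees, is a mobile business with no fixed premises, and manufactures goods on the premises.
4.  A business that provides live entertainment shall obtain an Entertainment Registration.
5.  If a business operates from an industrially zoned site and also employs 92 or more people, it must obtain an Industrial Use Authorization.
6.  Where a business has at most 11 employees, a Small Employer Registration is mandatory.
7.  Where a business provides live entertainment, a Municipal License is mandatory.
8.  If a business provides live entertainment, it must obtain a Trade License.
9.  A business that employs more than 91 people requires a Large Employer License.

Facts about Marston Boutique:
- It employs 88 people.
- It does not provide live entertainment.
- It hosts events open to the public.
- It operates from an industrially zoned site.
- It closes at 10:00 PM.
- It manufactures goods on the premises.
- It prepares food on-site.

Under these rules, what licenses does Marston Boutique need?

None

1. manufactures goods on the premises; closes 10:00 PM, at/before 11:00 PM; employees 88 < 109 → General Business Certificate not required.
2. employees 88 ≤ 92 → Operating License not required.
3. employees 88 ≤ 117; operates from an industrially zoned site (not: is a mobile business with no fixed premises); manufactures goods on the premises → Compliance Certificate not required.
4. does not provide live entertainment → Entertainment Registration not required.
5. operates from an industrially zoned site; employees 88 < 92 → Industrial Use Authorization not required.
6. employees 88 > 11 → Small Employer Registration not required.
7. does not provide live entertainment → Municipal License not required.
8. does not provide live entertainment → Trade License not required.
9. employees 88 ≤ 91 → Large Employer License not required.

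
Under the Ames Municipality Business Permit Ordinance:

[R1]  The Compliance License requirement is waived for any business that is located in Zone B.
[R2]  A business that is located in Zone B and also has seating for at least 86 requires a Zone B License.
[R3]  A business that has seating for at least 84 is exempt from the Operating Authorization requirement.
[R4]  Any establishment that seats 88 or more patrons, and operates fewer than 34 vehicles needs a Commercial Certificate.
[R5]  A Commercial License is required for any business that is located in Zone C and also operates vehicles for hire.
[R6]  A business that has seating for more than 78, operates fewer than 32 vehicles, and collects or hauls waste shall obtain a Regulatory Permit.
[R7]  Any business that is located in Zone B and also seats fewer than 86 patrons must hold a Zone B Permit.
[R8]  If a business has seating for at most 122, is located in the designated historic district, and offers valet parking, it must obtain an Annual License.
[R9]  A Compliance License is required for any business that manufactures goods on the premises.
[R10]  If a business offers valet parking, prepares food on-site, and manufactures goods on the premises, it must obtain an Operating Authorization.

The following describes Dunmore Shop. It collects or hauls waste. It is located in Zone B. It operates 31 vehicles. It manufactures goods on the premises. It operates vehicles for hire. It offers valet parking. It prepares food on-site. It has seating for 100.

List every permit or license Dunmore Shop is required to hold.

Commercial Certificate, Regulatory Permit, Zone B License

[R1] is located in Zone B → exempt from Compliance License.
[R2] is located in Zone B; seating 100 ≥ 86 → Zone B License required.
[R3] seating 100 ≥ 84 → exempt from Operating Authorization.
[R4] seating 100 ≥ 88; vehicles 31 < 34 → Commercial Certificate required.
[R5] is located in Zone B (not: is located in Zone C); operates vehicles for hire → Commercial License not required.
[R6] seating 100 > 78; vehicles 31 < 32; collects or hauls waste → Regulatory Permit required.
[R7] is located in Zone B; seating 100 ≥ 86 → Zone B Permit not required.
[R8] seating 100 ≤ 122; is located in Zone B (not: is located in the designated historic district); offers valet parking → Annual License not required.
[R9] manufactures goods on the premises → Compliance License required.
[R10] offers valet parking; prepares food on-site; manufactures goods on the premises → Operating Authorization required.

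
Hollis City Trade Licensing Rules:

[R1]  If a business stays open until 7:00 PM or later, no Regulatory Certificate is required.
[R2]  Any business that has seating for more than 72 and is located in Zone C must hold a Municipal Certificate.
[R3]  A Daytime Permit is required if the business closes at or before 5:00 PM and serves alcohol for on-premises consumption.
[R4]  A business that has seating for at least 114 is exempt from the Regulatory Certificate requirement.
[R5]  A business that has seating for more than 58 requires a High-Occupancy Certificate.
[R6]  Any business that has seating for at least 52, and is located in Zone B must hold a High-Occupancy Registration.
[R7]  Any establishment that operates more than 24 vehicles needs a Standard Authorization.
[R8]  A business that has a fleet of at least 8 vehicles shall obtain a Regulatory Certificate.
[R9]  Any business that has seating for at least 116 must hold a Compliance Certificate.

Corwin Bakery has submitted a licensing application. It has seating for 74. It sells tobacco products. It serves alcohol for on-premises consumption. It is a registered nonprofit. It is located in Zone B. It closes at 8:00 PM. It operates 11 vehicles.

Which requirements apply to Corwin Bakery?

[R1] closes 8:00 PM, after 7:00 PM → exempt from Regulatory Certificate.
[R2] seating 74 > 72; is located in Zone B (not: is located in Zone C) → Municipal Certificate not required.
[R3] closes 8:00 PM, after 5:00 PM; serves alcohol for on-premises consumption → Daytime Permit not required.
[R4] seating 74 < 114 → Regulatory Certificate exemption does not apply.
[R5] seating 74 > 58 → High-Occupancy Certificate required.
[R6] seating 74 ≥ 52; is located in Zone B → High-Occupancy Registration required.
[R7] vehicles 11 ≤ 24 → Standard Authorization not required.
[R8] vehicles 11 ≥ 8 → Regulatory Certificate required.
[R9] seating 74 < 116 → Compliance Certificate not required.

High-Occupancy Certificate, High-Occupancy Registration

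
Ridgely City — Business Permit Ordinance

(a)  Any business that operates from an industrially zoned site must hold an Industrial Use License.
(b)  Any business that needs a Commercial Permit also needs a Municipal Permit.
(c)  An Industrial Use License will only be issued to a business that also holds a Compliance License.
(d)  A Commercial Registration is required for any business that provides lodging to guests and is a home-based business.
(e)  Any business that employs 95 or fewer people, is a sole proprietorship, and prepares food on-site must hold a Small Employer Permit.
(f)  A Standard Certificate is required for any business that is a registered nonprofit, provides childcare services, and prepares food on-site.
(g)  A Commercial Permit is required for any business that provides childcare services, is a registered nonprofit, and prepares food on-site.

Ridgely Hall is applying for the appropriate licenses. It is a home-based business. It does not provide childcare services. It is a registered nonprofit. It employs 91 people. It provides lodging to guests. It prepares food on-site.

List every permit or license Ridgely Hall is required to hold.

(a) is a home-based business (not: operates from an industrially zoned site) → Industrial Use License not required.
(b) Commercial Permit is not required → no effect.
(c) Industrial Use License is not required → no effect.
(d) provides lodging to guests; is a home-based business → Commercial Registration required.
(e) employees 91 ≤ 95; is a registered nonprofit (not: is a sole proprietorship); prepares food on-site → Small Employer Permit not required.
(f) is a registered nonprofit; does not provide childcare services; prepares food on-site → Standard Certificate not required.
(g) does not provide childcare services; is a registered nonprofit; prepares food on-site → Commercial Permit not required.

Commercial Registration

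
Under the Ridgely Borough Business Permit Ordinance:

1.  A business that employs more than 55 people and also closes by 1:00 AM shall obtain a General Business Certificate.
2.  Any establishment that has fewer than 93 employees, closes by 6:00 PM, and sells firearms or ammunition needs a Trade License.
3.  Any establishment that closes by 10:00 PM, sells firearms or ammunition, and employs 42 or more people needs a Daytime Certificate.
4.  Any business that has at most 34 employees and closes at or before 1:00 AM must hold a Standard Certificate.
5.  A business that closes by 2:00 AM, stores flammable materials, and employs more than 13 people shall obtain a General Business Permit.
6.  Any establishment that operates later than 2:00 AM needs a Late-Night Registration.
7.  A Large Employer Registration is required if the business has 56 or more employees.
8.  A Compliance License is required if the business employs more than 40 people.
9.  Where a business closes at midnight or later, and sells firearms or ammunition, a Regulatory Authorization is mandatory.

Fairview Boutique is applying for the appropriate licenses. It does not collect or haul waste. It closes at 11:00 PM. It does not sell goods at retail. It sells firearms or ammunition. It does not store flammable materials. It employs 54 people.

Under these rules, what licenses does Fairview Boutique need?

Compliance License

1. employees 54 ≤ 55; closes 11:00 PM, at/before 1:00 AM → General Business Certificate not required.
2. employees 54 < 93; closes 11:00 PM, after 6:00 PM; sells firearms or ammunition → Trade License not required.
3. closes 11:00 PM, after 10:00 PM; sells firearms or ammunition; employees 54 ≥ 42 → Daytime Certificate not required.
4. employees 54 > 34; closes 11:00 PM, at/before 1:00 AM → Standard Certificate not required.
5. closes 11:00 PM, at/before 2:00 AM; does not store flammable materials; employees 54 > 13 → General Business Permit not required.
6. closes 11:00 PM, at/before 2:00 AM → Late-Night Registration not required.
7. employees 54 < 56 → Large Employer Registration not required.
8. employees 54 > 40 → Compliance License required.
9. closes 11:00 PM, at/before midnight; sells firearms or ammunition → Regulatory Authorization not required.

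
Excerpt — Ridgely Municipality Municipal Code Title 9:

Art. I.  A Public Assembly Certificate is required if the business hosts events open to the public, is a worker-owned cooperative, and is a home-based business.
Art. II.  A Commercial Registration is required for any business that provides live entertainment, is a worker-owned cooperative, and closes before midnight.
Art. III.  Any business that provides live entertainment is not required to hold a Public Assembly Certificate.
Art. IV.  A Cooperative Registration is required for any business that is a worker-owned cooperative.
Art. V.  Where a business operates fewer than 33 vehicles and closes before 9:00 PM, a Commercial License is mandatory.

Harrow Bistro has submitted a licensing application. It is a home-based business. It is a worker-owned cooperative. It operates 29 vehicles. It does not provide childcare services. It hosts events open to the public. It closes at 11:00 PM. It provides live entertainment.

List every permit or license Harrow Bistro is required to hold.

Art. I. hosts events open to the public; is a worker-owned cooperative; is a home-based business → Public Assembly Certificate required.
Art. II. provides live entertainment; is a worker-owned cooperative; closes 11:00 PM, at/before midnight → Commercial Registration required.
Art. III. provides live entertainment → exempt from Public Assembly Certificate.
Art. IV. is a worker-owned cooperative → Cooperative Registration required.
Art. V. vehicles 29 < 33; closes 11:00 PM, after 9:00 PM → Commercial License not required.

Commercial Registration, Cooperative Registration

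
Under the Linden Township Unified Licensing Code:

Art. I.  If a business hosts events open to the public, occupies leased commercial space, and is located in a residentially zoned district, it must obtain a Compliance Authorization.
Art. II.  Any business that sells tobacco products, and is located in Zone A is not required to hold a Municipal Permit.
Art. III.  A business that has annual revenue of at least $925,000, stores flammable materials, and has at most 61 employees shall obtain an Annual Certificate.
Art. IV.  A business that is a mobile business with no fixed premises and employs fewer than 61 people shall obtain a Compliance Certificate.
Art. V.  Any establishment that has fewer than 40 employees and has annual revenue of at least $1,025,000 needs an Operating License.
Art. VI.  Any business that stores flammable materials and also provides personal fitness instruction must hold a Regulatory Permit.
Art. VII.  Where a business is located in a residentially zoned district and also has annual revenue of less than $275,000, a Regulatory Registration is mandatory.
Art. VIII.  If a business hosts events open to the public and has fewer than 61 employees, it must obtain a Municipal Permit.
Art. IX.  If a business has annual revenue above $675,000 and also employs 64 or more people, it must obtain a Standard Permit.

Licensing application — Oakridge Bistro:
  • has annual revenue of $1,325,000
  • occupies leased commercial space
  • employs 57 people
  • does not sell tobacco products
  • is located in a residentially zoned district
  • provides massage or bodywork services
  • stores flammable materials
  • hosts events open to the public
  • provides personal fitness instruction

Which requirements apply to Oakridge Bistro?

Annual Certificate, Compliance Authorization, Municipal Permit, Regulatory Permit

Art. I. hosts events open to the public; occupies leased commercial space; is located in a residentially zoned district → Compliance Authorization required.
Art. II. does not sell tobacco products; is located in a residentially zoned district (not: is located in Zone A) → Municipal Permit exemption does not apply.
Art. III. revenue $1,325,000 ≥ $925,000; stores flammable materials; employees 57 ≤ 61 → Annual Certificate required.
Art. IV. occupies leased commercial space (not: is a mobile business with no fixed premises); employees 57 < 61 → Compliance Certificate not required.
Art. V. employees 57 ≥ 40; revenue $1,325,000 ≥ $1,025,000 → Operating License not required.
Art. VI. stores flammable materials; provides personal fitness instruction → Regulatory Permit required.
Art. VII. is located in a residentially zoned district; revenue $1,325,000 ≥ $275,000 → Regulatory Registration not required.
Art. VIII. hosts events open to the public; employees 57 < 61 → Municipal Permit required.
Art. IX. revenue $1,325,000 > $675,000; employees 57 < 64 → Standard Permit not required.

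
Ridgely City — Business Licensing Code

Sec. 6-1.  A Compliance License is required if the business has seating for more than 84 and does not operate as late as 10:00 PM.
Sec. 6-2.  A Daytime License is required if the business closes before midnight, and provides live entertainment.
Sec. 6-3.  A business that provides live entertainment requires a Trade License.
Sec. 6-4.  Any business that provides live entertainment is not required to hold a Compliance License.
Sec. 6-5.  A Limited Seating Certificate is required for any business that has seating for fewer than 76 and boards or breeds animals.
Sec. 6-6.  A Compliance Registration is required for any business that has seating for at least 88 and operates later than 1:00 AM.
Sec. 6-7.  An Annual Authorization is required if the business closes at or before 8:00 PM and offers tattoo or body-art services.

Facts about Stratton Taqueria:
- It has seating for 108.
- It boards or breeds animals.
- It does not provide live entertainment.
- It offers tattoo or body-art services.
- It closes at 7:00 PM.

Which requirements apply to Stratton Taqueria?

Sec. 6-1. seating 108 > 84; closes 7:00 PM, at/before 10:00 PM → Compliance License required.
Sec. 6-2. closes 7:00 PM, at/before midnight; does not provide live entertainment → Daytime License not required.
Sec. 6-3. does not provide live entertainment → Trade License not required.
Sec. 6-4. does not provide live entertainment → Compliance License exemption does not apply.
Sec. 6-5. seating 108 ≥ 76; boards or breeds animals → Limited Seating Certificate not required.
Sec. 6-6. seating 108 ≥ 88; closes 7:00 PM, at/before 1:00 AM → Compliance Registration not required.
Sec. 6-7. closes 7:00 PM, at/before 8:00 PM; offers tattoo or body-art services → Annual Authorization required.

Annual Authorization, Compliance License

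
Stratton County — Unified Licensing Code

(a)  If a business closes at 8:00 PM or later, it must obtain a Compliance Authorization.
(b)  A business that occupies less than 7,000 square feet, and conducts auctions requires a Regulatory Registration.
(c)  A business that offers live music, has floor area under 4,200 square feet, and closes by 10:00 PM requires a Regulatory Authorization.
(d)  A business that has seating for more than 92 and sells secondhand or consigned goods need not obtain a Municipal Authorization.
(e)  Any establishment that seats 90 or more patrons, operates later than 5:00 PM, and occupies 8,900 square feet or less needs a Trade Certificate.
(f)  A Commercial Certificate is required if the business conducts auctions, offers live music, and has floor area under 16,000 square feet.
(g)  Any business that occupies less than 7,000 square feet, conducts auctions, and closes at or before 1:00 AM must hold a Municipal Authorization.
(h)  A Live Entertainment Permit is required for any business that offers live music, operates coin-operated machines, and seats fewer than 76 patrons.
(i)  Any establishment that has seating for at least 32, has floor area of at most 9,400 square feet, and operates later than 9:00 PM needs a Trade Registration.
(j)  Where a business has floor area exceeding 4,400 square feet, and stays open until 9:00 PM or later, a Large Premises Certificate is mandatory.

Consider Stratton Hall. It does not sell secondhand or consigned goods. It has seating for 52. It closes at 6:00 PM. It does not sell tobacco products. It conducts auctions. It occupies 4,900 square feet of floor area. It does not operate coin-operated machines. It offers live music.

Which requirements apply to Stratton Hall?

Commercial Certificate, Municipal Authorization, Regulatory Registration

(a) closes 6:00 PM, at/before 8:00 PM → Compliance Authorization not required.
(b) floor area 4,900 square feet < 7,000 square feet; conducts auctions → Regulatory Registration required.
(c) offers live music; floor area 4,900 square feet ≥ 4,200 square feet; closes 6:00 PM, at/before 10:00 PM → Regulatory Authorization not required.
(d) seating 52 ≤ 92; does not sell secondhand or consigned goods → Municipal Authorization exemption does not apply.
(e) seating 52 < 90; closes 6:00 PM, after 5:00 PM; floor area 4,900 square feet ≤ 8,900 square feet → Trade Certificate not required.
(f) conducts auctions; offers live music; floor area 4,900 square feet < 16,000 square feet → Commercial Certificate required.
(g) floor area 4,900 square feet < 7,000 square feet; conducts auctions; closes 6:00 PM, at/before 1:00 AM → Municipal Authorization required.
(h) offers live music; does not operate coin-operated machines; seating 52 < 76 → Live Entertainment Permit not required.
(i) seating 52 ≥ 32; floor area 4,900 square feet ≤ 9,400 square feet; closes 6:00 PM, at/before 9:00 PM → Trade Registration not required.
(j) floor area 4,900 square feet > 4,400 square feet; closes 6:00 PM, at/before 9:00 PM → Large Premises Certificate not required.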